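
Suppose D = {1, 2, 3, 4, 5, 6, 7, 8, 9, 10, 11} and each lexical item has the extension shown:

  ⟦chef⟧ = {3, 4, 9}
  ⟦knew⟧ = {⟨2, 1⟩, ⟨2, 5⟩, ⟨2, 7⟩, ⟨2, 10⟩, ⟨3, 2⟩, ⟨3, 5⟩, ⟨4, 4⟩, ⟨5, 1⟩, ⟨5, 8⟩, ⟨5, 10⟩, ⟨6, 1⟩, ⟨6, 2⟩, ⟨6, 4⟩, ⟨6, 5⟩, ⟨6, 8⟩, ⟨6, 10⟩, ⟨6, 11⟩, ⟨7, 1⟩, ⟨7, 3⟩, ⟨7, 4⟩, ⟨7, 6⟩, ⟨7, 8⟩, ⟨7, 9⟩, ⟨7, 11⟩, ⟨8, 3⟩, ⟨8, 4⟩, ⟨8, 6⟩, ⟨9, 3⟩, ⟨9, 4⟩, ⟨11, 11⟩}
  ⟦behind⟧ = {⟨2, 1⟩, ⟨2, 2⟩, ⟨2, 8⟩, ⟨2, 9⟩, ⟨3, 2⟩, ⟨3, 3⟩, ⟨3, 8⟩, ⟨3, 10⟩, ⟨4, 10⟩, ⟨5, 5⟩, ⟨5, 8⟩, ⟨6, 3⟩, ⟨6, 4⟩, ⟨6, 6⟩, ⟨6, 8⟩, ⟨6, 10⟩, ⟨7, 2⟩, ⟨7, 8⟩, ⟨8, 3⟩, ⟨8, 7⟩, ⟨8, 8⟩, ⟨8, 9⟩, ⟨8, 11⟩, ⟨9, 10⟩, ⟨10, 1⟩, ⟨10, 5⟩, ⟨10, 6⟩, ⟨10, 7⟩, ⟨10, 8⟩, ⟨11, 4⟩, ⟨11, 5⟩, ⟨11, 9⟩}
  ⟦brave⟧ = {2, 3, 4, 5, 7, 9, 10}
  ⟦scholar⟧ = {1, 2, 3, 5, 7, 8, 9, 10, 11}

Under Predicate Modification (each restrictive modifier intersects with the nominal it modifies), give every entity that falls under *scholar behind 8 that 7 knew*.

{3, 8}

⟦behind 8⟧ = {x : ⟨x, 8⟩ ∈ ⟦behind⟧} = {2, 3, 5, 6, 7, 8, 10}
⟦that 7 knew⟧ = {x : ⟨7, x⟩ ∈ ⟦knew⟧} = {1, 3, 4, 6, 8, 9, 11}
⟦scholar⟧ = {1, 2, 3, 5, 7, 8, 9, 10, 11}
… ∩ ⟦behind 8⟧ = {1, 2, 3, 5, 7, 8, 9, 10, 11} ∩ {2, 3, 5, 6, 7, 8, 10} = {2, 3, 5, 7, 8, 10}
… ∩ ⟦that 7 knew⟧ = {2, 3, 5, 7, 8, 10} ∩ {1, 3, 4, 6, 8, 9, 11} = {3, 8}
So ⟦scholar behind 8 that 7 knew⟧ = {3, 8}.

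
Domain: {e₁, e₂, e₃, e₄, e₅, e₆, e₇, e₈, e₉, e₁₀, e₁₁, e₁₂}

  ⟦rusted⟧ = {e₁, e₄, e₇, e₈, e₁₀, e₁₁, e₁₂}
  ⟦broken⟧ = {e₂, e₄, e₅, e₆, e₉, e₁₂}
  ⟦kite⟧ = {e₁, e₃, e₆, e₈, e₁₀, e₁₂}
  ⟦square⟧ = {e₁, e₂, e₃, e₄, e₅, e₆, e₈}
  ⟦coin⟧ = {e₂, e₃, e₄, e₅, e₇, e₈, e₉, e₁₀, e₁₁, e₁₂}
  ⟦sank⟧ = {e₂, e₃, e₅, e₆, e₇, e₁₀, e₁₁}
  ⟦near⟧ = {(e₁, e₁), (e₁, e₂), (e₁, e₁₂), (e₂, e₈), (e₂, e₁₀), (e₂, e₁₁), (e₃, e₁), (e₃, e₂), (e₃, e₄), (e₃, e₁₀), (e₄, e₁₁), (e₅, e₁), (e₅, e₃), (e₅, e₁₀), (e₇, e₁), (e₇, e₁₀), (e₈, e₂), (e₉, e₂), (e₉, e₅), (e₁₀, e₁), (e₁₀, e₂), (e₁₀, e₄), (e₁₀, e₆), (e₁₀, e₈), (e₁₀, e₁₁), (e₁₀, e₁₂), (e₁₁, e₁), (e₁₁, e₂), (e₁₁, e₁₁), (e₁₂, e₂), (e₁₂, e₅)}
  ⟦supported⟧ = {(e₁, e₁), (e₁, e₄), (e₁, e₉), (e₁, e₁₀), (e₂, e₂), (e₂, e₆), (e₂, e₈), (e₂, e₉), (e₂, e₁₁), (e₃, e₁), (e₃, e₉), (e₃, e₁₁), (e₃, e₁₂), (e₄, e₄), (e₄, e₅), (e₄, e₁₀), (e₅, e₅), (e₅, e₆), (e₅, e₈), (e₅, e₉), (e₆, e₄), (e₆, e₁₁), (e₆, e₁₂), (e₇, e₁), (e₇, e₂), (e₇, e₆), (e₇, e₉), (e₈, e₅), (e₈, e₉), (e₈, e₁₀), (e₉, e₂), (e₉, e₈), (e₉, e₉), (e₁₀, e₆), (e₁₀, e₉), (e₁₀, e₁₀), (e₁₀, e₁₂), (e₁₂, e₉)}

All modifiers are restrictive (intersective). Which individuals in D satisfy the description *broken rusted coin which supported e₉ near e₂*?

⟦which supported e₉⟧ = {x : ⟨x, e₉⟩ ∈ ⟦supported⟧} = {e₁, e₂, e₃, e₅, e₇, e₈, e₉, e₁₀, e₁₂}
⟦near e₂⟧ = {x : ⟨x, e₂⟩ ∈ ⟦near⟧} = {e₁, e₃, e₈, e₉, e₁₀, e₁₁, e₁₂}
⟦coin⟧ = {e₂, e₃, e₄, e₅, e₇, e₈, e₉, e₁₀, e₁₁, e₁₂}
… ∩ ⟦which supported e₉⟧ = {e₂, e₃, e₄, e₅, e₇, e₈, e₉, e₁₀, e₁₁, e₁₂} ∩ {e₁, e₂, e₃, e₅, e₇, e₈, e₉, e₁₀, e₁₂} = {e₂, e₃, e₅, e₇, e₈, e₉, e₁₀, e₁₂}
… ∩ ⟦near e₂⟧ = {e₂, e₃, e₅, e₇, e₈, e₉, e₁₀, e₁₂} ∩ {e₁, e₃, e₈, e₉, e₁₀, e₁₁, e₁₂} = {e₃, e₈, e₉, e₁₀, e₁₂}
… ∩ ⟦broken⟧ = {e₃, e₈, e₉, e₁₀, e₁₂} ∩ {e₂, e₄, e₅, e₆, e₉, e₁₂} = {e₉, e₁₂}
… ∩ ⟦rusted⟧ = {e₉, e₁₂} ∩ {e₁, e₄, e₇, e₈, e₁₀, e₁₁, e₁₂} = {e₁₂}
So ⟦broken rusted coin which supported e₉ near e₂⟧ = {e₁₂}.

{e₁₂}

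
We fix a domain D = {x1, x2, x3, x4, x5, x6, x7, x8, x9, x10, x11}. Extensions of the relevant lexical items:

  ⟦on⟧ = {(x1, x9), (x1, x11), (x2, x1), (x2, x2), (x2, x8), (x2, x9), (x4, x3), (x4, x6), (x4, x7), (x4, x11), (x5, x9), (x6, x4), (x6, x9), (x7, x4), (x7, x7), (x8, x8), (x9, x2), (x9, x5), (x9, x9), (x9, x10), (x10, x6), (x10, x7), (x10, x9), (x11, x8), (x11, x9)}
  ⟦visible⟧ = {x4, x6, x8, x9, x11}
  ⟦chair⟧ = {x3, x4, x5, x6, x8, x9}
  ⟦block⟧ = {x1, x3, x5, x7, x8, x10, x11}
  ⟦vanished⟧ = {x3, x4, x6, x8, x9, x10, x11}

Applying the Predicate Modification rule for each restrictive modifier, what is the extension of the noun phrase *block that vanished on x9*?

{x10, x11}

⟦that vanished⟧ = ⟦vanished⟧ = {x3, x4, x6, x8, x9, x10, x11}
⟦on x9⟧ = {x : ⟨x, x9⟩ ∈ ⟦on⟧} = {x1, x2, x5, x6, x9, x10, x11}
⟦block⟧ = {x1, x3, x5, x7, x8, x10, x11}
… ∩ ⟦that vanished⟧ = {x1, x3, x5, x7, x8, x10, x11} ∩ {x3, x4, x6, x8, x9, x10, x11} = {x3, x8, x10, x11}
… ∩ ⟦on x9⟧ = {x3, x8, x10, x11} ∩ {x1, x2, x5, x6, x9, x10, x11} = {x10, x11}
So ⟦block that vanished on x9⟧ = {x10, x11}.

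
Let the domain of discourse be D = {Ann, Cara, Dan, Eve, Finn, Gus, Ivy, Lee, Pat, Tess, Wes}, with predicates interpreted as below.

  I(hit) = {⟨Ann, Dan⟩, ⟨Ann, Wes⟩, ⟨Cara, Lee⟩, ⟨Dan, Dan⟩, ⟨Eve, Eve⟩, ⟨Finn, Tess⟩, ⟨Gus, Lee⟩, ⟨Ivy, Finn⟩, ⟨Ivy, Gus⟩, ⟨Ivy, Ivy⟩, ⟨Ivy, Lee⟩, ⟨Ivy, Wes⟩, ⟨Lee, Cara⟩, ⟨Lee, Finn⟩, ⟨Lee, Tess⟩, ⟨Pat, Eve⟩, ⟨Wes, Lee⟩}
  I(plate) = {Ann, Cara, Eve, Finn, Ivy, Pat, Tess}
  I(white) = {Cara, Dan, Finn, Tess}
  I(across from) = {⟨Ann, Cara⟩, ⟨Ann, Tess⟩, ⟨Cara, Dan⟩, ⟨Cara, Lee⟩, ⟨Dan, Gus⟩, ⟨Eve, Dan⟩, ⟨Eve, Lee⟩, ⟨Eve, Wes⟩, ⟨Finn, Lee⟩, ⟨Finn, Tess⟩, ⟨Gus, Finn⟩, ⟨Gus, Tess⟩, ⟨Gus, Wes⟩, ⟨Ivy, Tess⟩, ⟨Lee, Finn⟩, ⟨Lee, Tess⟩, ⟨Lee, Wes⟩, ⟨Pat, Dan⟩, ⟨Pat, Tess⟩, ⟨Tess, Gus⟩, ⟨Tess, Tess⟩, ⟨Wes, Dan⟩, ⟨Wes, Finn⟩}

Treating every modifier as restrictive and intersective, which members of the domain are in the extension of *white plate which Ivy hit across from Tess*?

{Finn}

⟦which Ivy hit⟧ = {x : ⟨Ivy, x⟩ ∈ ⟦hit⟧} = {Finn, Gus, Ivy, Lee, Wes}
⟦across from Tess⟧ = {x : ⟨x, Tess⟩ ∈ ⟦across from⟧} = {Ann, Finn, Gus, Ivy, Lee, Pat, Tess}
⟦plate⟧ = {Ann, Cara, Eve, Finn, Ivy, Pat, Tess}
… ∩ ⟦which Ivy hit⟧ = {Ann, Cara, Eve, Finn, Ivy, Pat, Tess} ∩ {Finn, Gus, Ivy, Lee, Wes} = {Finn, Ivy}
… ∩ ⟦across from Tess⟧ = {Finn, Ivy} ∩ {Ann, Finn, Gus, Ivy, Lee, Pat, Tess} = {Finn, Ivy}
… ∩ ⟦white⟧ = {Finn, Ivy} ∩ {Cara, Dan, Finn, Tess} = {Finn}
So ⟦white plate which Ivy hit across from Tess⟧ = {Finn}.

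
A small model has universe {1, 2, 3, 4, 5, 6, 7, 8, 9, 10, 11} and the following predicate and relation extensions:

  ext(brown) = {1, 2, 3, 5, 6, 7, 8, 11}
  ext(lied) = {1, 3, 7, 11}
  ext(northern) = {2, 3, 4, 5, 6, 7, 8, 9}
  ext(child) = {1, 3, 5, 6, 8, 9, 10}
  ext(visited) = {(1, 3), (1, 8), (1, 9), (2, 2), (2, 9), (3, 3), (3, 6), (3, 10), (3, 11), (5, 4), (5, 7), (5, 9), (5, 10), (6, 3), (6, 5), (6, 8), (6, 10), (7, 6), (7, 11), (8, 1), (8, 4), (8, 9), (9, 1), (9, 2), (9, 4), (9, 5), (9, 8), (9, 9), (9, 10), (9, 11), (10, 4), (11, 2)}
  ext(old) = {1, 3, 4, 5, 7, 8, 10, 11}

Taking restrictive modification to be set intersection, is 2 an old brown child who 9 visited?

no

⟦who 9 visited⟧ = {x : ⟨9, x⟩ ∈ ⟦visited⟧} = {1, 2, 4, 5, 8, 9, 10, 11}
⟦child⟧ = {1, 3, 5, 6, 8, 9, 10}
… ∩ ⟦who 9 visited⟧ = {1, 3, 5, 6, 8, 9, 10} ∩ {1, 2, 4, 5, 8, 9, 10, 11} = {1, 5, 8, 9, 10}
… ∩ ⟦old⟧ = {1, 5, 8, 9, 10} ∩ {1, 3, 4, 5, 7, 8, 10, 11} = {1, 5, 8, 10}
… ∩ ⟦brown⟧ = {1, 5, 8, 10} ∩ {1, 2, 3, 5, 6, 7, 8, 11} = {1, 5, 8}
⟦old brown child who 9 visited⟧ = {1, 5, 8}; 2 ∉ this set.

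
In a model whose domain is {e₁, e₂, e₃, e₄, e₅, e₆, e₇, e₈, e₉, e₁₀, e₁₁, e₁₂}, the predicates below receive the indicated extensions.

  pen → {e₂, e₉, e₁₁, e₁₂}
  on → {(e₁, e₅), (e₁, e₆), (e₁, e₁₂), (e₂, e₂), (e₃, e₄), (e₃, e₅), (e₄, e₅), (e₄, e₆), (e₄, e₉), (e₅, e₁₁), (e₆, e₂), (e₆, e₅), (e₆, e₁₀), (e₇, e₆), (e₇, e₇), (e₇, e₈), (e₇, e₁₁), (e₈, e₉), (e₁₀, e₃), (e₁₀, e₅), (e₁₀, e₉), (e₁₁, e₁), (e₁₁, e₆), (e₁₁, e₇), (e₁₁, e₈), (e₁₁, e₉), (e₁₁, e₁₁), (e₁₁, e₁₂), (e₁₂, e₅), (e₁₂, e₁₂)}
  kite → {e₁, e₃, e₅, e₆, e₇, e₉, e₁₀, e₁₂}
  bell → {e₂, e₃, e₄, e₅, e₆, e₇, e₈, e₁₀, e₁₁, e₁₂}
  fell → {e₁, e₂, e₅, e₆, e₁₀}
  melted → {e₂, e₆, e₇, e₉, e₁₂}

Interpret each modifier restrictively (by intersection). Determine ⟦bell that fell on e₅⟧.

⟦that fell⟧ = ⟦fell⟧ = {e₁, e₂, e₅, e₆, e₁₀}
⟦on e₅⟧ = {x : ⟨x, e₅⟩ ∈ ⟦on⟧} = {e₁, e₃, e₄, e₆, e₁₀, e₁₂}
⟦bell⟧ = {e₂, e₃, e₄, e₅, e₆, e₇, e₈, e₁₀, e₁₁, e₁₂}
… ∩ ⟦that fell⟧ = {e₂, e₃, e₄, e₅, e₆, e₇, e₈, e₁₀, e₁₁, e₁₂} ∩ {e₁, e₂, e₅, e₆, e₁₀} = {e₂, e₅, e₆, e₁₀}
… ∩ ⟦on e₅⟧ = {e₂, e₅, e₆, e₁₀} ∩ {e₁, e₃, e₄, e₆, e₁₀, e₁₂} = {e₆, e₁₀}
So ⟦bell that fell on e₅⟧ = {e₆, e₁₀}.

{e₆, e₁₀}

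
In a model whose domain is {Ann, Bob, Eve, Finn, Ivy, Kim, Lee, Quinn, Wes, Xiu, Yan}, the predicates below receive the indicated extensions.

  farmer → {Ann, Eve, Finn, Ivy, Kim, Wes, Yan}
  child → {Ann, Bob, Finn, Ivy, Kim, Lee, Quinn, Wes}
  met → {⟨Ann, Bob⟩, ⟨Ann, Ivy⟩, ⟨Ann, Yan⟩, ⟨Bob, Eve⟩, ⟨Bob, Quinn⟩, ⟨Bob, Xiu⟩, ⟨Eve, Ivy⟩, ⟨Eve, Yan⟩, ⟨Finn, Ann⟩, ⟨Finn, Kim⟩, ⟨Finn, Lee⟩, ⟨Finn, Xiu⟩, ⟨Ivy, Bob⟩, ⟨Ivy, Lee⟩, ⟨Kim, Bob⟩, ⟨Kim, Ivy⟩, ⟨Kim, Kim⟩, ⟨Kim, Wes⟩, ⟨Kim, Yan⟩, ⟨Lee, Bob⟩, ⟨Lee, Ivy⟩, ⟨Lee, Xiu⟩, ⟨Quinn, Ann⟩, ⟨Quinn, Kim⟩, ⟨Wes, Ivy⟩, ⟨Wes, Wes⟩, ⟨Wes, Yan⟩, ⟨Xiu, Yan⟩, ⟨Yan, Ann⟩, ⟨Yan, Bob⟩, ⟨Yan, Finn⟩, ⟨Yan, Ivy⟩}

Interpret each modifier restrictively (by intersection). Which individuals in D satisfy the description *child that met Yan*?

⟦that met Yan⟧ = {x : ⟨x, Yan⟩ ∈ ⟦met⟧} = {Ann, Eve, Kim, Wes, Xiu}
⟦child⟧ = {Ann, Bob, Finn, Ivy, Kim, Lee, Quinn, Wes}
… ∩ ⟦that met Yan⟧ = {Ann, Bob, Finn, Ivy, Kim, Lee, Quinn, Wes} ∩ {Ann, Eve, Kim, Wes, Xiu} = {Ann, Kim, Wes}
So ⟦child that met Yan⟧ = {Ann, Kim, Wes}.

{Ann, Kim, Wes}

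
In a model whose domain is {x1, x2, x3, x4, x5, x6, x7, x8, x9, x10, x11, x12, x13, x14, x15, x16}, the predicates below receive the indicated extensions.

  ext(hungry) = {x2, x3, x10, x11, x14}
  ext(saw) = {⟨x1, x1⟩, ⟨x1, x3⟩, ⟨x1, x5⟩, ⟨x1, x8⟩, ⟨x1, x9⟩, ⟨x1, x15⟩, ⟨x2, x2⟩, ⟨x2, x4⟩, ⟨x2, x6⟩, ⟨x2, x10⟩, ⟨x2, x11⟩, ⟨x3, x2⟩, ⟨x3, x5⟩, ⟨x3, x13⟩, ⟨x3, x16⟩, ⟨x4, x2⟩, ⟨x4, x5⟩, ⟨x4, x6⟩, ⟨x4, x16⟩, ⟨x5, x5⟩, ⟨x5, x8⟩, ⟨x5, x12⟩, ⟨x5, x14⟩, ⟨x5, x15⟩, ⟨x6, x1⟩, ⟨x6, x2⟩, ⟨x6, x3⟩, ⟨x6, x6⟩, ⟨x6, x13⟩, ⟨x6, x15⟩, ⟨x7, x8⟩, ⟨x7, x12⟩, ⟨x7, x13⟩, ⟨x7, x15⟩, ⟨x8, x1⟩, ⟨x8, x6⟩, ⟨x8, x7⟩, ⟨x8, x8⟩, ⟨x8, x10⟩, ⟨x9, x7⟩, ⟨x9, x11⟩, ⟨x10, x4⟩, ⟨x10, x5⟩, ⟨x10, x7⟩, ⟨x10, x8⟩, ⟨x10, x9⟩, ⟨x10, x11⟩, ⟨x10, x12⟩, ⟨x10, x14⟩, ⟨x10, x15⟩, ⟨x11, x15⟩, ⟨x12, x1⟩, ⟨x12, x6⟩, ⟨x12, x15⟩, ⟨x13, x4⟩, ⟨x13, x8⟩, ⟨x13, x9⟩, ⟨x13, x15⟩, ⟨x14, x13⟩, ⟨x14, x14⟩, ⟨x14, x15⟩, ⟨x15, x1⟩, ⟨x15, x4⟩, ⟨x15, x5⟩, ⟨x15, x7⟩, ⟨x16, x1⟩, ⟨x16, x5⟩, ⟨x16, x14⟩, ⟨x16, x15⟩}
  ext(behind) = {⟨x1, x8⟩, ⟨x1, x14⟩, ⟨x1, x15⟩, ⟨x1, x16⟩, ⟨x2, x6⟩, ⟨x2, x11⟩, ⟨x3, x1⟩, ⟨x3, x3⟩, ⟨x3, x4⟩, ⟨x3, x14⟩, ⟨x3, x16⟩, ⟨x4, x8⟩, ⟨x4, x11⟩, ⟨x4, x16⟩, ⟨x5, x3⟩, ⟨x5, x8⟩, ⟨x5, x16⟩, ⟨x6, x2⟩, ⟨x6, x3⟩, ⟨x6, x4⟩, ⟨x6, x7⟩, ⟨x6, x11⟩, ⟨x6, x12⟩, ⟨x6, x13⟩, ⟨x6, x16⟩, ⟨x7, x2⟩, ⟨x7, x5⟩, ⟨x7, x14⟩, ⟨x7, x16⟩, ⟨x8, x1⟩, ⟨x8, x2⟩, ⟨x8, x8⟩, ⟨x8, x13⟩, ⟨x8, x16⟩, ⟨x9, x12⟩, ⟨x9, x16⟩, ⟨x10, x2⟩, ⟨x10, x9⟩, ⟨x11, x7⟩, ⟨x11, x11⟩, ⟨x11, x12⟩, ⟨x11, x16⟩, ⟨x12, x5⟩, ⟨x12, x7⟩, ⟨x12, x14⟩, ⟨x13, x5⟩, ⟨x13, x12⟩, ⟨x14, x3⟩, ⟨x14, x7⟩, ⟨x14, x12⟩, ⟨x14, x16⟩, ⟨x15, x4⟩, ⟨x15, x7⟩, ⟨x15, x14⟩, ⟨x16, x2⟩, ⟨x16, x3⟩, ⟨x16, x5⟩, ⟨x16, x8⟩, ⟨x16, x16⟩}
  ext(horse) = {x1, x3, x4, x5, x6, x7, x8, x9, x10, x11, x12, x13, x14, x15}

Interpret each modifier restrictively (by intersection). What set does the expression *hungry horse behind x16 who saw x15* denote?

⟦behind x16⟧ = {x : ⟨x, x16⟩ ∈ ⟦behind⟧} = {x1, x3, x4, x5, x6, x7, x8, x9, x11, x14, x16}
⟦who saw x15⟧ = {x : ⟨x, x15⟩ ∈ ⟦saw⟧} = {x1, x5, x6, x7, x10, x11, x12, x13, x14, x16}
⟦horse⟧ = {x1, x3, x4, x5, x6, x7, x8, x9, x10, x11, x12, x13, x14, x15}
… ∩ ⟦behind x16⟧ = {x1, x3, x4, x5, x6, x7, x8, x9, x10, x11, x12, x13, x14, x15} ∩ {x1, x3, x4, x5, x6, x7, x8, x9, x11, x14, x16} = {x1, x3, x4, x5, x6, x7, x8, x9, x11, x14}
… ∩ ⟦who saw x15⟧ = {x1, x3, x4, x5, x6, x7, x8, x9, x11, x14} ∩ {x1, x5, x6, x7, x10, x11, x12, x13, x14, x16} = {x1, x5, x6, x7, x11, x14}
… ∩ ⟦hungry⟧ = {x1, x5, x6, x7, x11, x14} ∩ {x2, x3, x10, x11, x14} = {x11, x14}
So ⟦hungry horse behind x16 who saw x15⟧ = {x11, x14}.

{x11, x14}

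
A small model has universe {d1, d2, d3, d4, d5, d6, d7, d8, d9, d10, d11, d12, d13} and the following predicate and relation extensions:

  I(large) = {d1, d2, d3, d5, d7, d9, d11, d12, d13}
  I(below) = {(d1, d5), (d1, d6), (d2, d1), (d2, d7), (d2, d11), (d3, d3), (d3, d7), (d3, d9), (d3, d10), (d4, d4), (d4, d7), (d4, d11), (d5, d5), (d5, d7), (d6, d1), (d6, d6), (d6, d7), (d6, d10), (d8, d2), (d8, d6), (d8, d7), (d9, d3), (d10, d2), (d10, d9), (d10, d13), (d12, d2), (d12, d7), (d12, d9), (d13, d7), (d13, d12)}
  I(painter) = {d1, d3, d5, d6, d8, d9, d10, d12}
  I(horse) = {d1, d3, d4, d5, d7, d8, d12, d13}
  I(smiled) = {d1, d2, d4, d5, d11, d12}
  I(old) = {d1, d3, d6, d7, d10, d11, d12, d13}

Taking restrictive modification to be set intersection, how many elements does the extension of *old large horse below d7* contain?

⟦below d7⟧ = {x : ⟨x, d7⟩ ∈ ⟦below⟧} = {d2, d3, d4, d5, d6, d8, d12, d13}
⟦horse⟧ = {d1, d3, d4, d5, d7, d8, d12, d13}
… ∩ ⟦below d7⟧ = {d1, d3, d4, d5, d7, d8, d12, d13} ∩ {d2, d3, d4, d5, d6, d8, d12, d13} = {d3, d4, d5, d8, d12, d13}
… ∩ ⟦old⟧ = {d3, d4, d5, d8, d12, d13} ∩ {d1, d3, d6, d7, d10, d11, d12, d13} = {d3, d12, d13}
… ∩ ⟦large⟧ = {d3, d12, d13} ∩ {d1, d2, d3, d5, d7, d9, d11, d12, d13} = {d3, d12, d13}
⟦old large horse below d7⟧ = {d3, d12, d13}, so the cardinality is 3.

3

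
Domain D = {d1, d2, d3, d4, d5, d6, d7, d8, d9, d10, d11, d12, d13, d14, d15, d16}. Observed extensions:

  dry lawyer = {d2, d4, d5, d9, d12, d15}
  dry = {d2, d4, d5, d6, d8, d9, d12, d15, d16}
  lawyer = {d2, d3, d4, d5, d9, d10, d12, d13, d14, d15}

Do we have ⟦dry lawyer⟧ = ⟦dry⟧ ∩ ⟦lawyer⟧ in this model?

yes

⟦dry⟧ ∩ ⟦lawyer⟧ = {d2, d4, d5, d6, d8, d9, d12, d15, d16} ∩ {d2, d3, d4, d5, d9, d10, d12, d13, d14, d15} = {d2, d4, d5, d9, d12, d15}
Observed ⟦dry lawyer⟧ = {d2, d4, d5, d9, d12, d15}.
These coincide, so the modifier is intersective here.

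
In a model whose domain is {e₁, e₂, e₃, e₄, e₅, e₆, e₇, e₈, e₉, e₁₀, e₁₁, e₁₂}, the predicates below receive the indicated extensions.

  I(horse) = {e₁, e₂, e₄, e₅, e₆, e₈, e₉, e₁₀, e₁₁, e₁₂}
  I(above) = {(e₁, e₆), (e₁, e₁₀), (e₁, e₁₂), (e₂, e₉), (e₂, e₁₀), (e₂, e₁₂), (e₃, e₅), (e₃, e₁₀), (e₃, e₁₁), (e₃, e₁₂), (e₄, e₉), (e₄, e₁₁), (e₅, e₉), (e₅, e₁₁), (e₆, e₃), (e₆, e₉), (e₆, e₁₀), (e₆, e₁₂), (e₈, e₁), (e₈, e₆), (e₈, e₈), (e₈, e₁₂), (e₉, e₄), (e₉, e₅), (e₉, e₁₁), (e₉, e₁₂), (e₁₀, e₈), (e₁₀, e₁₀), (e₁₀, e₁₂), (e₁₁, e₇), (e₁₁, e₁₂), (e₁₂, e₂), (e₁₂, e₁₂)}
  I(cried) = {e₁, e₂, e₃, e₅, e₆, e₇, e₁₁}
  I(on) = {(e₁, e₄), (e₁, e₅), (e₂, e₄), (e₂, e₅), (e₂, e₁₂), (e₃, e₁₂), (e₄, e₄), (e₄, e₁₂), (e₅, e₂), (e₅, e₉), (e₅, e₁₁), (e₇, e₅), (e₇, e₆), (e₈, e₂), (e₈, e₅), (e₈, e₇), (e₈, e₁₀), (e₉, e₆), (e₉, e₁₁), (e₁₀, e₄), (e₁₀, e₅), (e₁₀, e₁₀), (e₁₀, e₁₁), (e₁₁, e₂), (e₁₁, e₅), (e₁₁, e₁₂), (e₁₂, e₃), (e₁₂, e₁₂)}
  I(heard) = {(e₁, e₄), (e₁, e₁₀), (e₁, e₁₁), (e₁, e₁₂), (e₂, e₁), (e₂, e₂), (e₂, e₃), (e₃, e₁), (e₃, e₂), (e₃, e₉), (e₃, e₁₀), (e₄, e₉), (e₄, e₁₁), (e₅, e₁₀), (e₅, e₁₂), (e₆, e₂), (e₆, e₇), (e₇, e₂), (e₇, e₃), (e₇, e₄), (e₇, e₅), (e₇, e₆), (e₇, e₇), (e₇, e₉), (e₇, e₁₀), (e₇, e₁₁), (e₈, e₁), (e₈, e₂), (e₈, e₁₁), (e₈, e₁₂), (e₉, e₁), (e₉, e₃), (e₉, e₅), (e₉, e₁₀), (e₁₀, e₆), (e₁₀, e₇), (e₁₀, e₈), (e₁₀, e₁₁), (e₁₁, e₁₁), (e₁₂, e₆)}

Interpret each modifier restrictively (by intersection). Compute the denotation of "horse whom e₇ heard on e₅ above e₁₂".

{e₂, e₁₀, e₁₁}

⟦whom e₇ heard⟧ = {x : ⟨e₇, x⟩ ∈ ⟦heard⟧} = {e₂, e₃, e₄, e₅, e₆, e₇, e₉, e₁₀, e₁₁}
⟦on e₅⟧ = {x : ⟨x, e₅⟩ ∈ ⟦on⟧} = {e₁, e₂, e₇, e₈, e₁₀, e₁₁}
⟦above e₁₂⟧ = {x : ⟨x, e₁₂⟩ ∈ ⟦above⟧} = {e₁, e₂, e₃, e₆, e₈, e₉, e₁₀, e₁₁, e₁₂}
⟦horse⟧ = {e₁, e₂, e₄, e₅, e₆, e₈, e₉, e₁₀, e₁₁, e₁₂}
… ∩ ⟦whom e₇ heard⟧ = {e₁, e₂, e₄, e₅, e₆, e₈, e₉, e₁₀, e₁₁, e₁₂} ∩ {e₂, e₃, e₄, e₅, e₆, e₇, e₉, e₁₀, e₁₁} = {e₂, e₄, e₅, e₆, e₉, e₁₀, e₁₁}
… ∩ ⟦on e₅⟧ = {e₂, e₄, e₅, e₆, e₉, e₁₀, e₁₁} ∩ {e₁, e₂, e₇, e₈, e₁₀, e₁₁} = {e₂, e₁₀, e₁₁}
… ∩ ⟦above e₁₂⟧ = {e₂, e₁₀, e₁₁} ∩ {e₁, e₂, e₃, e₆, e₈, e₉, e₁₀, e₁₁, e₁₂} = {e₂, e₁₀, e₁₁}
So ⟦horse whom e₇ heard on e₅ above e₁₂⟧ = {e₂, e₁₀, e₁₁}.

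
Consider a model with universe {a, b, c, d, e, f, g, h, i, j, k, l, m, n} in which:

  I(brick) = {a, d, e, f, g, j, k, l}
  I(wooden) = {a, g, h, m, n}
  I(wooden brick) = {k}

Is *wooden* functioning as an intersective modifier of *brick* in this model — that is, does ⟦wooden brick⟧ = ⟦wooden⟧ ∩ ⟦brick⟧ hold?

⟦wooden⟧ ∩ ⟦brick⟧ = {a, g, h, m, n} ∩ {a, d, e, f, g, j, k, l} = {a, g}
Observed ⟦wooden brick⟧ = {k}.
These differ, so the modifier is not intersective in this model.

no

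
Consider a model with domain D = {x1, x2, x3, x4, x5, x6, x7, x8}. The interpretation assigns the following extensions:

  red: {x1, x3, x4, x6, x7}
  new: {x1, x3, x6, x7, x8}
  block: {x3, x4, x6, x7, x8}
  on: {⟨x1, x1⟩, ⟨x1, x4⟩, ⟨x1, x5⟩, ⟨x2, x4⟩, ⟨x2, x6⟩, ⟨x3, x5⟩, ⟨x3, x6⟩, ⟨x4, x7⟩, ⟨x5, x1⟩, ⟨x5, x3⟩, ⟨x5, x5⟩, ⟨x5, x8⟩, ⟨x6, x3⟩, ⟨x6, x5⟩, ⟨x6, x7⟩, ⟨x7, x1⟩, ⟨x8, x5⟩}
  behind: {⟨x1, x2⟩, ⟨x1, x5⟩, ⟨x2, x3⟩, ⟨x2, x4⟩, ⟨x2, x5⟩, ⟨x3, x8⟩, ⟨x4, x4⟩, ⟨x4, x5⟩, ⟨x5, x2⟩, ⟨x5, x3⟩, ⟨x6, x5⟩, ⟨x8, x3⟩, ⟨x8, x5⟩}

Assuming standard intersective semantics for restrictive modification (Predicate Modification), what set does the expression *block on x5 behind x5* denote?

{x6, x8}

⟦on x5⟧ = {x : ⟨x, x5⟩ ∈ ⟦on⟧} = {x1, x3, x5, x6, x8}
⟦behind x5⟧ = {x : ⟨x, x5⟩ ∈ ⟦behind⟧} = {x1, x2, x4, x6, x8}
⟦block⟧ = {x3, x4, x6, x7, x8}
… ∩ ⟦on x5⟧ = {x3, x4, x6, x7, x8} ∩ {x1, x3, x5, x6, x8} = {x3, x6, x8}
… ∩ ⟦behind x5⟧ = {x3, x6, x8} ∩ {x1, x2, x4, x6, x8} = {x6, x8}
So ⟦block on x5 behind x5⟧ = {x6, x8}.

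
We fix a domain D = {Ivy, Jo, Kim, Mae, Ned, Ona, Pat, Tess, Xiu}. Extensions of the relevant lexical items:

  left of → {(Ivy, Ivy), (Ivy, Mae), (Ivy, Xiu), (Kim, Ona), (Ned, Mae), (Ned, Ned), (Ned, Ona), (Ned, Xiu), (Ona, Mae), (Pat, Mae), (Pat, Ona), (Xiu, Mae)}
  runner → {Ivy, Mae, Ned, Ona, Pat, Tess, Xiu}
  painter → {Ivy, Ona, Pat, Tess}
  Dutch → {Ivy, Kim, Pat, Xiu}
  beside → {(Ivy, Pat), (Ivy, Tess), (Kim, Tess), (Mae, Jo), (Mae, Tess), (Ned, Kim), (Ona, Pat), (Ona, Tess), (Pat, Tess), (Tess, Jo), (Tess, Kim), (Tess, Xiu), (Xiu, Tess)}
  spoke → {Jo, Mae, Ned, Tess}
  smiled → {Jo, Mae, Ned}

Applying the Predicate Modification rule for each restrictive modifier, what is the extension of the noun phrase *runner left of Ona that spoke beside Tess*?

{}

⟦left of Ona⟧ = {x : ⟨x, Ona⟩ ∈ ⟦left of⟧} = {Kim, Ned, Pat}
⟦that spoke⟧ = ⟦spoke⟧ = {Jo, Mae, Ned, Tess}
⟦beside Tess⟧ = {x : ⟨x, Tess⟩ ∈ ⟦beside⟧} = {Ivy, Kim, Mae, Ona, Pat, Xiu}
⟦runner⟧ = {Ivy, Mae, Ned, Ona, Pat, Tess, Xiu}
… ∩ ⟦left of Ona⟧ = {Ivy, Mae, Ned, Ona, Pat, Tess, Xiu} ∩ {Kim, Ned, Pat} = {Ned, Pat}
… ∩ ⟦that spoke⟧ = {Ned, Pat} ∩ {Jo, Mae, Ned, Tess} = {Ned}
… ∩ ⟦beside Tess⟧ = {Ned} ∩ {Ivy, Kim, Mae, Ona, Pat, Xiu} = ∅
So ⟦runner left of Ona that spoke beside Tess⟧ = {}.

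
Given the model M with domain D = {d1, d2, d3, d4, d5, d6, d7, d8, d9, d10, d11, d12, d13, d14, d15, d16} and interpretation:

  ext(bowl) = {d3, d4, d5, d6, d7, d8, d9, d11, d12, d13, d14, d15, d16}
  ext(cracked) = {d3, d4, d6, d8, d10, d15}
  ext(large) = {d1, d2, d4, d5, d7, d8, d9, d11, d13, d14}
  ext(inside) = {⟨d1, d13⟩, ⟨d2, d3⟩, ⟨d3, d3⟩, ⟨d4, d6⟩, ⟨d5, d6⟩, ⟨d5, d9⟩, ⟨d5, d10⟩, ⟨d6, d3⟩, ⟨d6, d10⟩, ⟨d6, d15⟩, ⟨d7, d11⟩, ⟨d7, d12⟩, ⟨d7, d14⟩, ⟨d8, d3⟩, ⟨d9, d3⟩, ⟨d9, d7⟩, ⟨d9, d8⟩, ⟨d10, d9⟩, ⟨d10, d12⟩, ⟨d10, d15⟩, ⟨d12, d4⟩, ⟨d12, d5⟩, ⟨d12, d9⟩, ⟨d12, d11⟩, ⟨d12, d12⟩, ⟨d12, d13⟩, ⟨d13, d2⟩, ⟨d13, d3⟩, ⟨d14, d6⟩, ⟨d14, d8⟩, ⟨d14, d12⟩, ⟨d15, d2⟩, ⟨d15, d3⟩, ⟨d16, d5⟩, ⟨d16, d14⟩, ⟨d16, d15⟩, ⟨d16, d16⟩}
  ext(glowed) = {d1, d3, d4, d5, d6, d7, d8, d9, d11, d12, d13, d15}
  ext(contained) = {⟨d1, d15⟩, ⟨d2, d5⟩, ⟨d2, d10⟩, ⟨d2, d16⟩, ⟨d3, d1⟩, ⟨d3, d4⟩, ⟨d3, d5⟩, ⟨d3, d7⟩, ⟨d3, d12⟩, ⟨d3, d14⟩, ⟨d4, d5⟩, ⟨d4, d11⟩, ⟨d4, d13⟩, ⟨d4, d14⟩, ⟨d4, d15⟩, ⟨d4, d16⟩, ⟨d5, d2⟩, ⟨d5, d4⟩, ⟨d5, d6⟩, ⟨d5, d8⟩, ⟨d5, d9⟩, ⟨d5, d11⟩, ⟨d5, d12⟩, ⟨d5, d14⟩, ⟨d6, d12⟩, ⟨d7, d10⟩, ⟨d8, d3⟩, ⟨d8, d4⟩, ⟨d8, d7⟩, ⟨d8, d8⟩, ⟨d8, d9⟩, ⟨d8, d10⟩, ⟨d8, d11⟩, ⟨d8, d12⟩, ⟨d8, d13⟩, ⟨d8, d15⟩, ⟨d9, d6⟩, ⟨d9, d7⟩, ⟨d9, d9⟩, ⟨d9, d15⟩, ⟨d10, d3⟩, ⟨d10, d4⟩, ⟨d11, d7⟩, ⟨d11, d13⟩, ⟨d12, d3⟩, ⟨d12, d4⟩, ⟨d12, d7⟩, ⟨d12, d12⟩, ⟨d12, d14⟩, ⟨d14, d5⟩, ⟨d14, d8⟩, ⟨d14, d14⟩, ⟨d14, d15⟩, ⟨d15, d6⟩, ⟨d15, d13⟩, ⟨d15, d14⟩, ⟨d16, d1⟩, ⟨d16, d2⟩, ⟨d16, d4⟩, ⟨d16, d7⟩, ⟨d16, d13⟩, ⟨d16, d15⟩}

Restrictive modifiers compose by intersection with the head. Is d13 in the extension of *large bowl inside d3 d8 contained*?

yes

⟦inside d3⟧ = {x : ⟨x, d3⟩ ∈ ⟦inside⟧} = {d2, d3, d6, d8, d9, d13, d15}
⟦d8 contained⟧ = {x : ⟨d8, x⟩ ∈ ⟦contained⟧} = {d3, d4, d7, d8, d9, d10, d11, d12, d13, d15}
⟦bowl⟧ = {d3, d4, d5, d6, d7, d8, d9, d11, d12, d13, d14, d15, d16}
… ∩ ⟦inside d3⟧ = {d3, d4, d5, d6, d7, d8, d9, d11, d12, d13, d14, d15, d16} ∩ {d2, d3, d6, d8, d9, d13, d15} = {d3, d6, d8, d9, d13, d15}
… ∩ ⟦d8 contained⟧ = {d3, d6, d8, d9, d13, d15} ∩ {d3, d4, d7, d8, d9, d10, d11, d12, d13, d15} = {d3, d8, d9, d13, d15}
… ∩ ⟦large⟧ = {d3, d8, d9, d13, d15} ∩ {d1, d2, d4, d5, d7, d8, d9, d11, d13, d14} = {d8, d9, d13}
⟦large bowl inside d3 d8 contained⟧ = {d8, d9, d13}; d13 ∈ this set.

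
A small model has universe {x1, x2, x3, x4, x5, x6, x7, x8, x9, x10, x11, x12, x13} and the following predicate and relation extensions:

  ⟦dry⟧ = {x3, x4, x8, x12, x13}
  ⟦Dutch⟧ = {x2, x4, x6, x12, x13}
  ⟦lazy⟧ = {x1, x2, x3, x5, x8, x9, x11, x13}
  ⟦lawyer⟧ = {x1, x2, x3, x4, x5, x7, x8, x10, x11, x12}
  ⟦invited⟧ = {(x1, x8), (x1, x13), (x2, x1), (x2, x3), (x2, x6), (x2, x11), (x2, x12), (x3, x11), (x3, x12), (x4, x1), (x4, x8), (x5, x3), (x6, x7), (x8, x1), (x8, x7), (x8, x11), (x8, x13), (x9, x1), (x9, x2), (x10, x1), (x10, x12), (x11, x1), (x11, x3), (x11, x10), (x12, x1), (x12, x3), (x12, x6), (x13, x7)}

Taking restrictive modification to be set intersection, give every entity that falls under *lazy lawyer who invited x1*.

⟦who invited x1⟧ = {x : ⟨x, x1⟩ ∈ ⟦invited⟧} = {x2, x4, x8, x9, x10, x11, x12}
⟦lawyer⟧ = {x1, x2, x3, x4, x5, x7, x8, x10, x11, x12}
… ∩ ⟦who invited x1⟧ = {x1, x2, x3, x4, x5, x7, x8, x10, x11, x12} ∩ {x2, x4, x8, x9, x10, x11, x12} = {x2, x4, x8, x10, x11, x12}
… ∩ ⟦lazy⟧ = {x2, x4, x8, x10, x11, x12} ∩ {x1, x2, x3, x5, x8, x9, x11, x13} = {x2, x8, x11}
So ⟦lazy lawyer who invited x1⟧ = {x2, x8, x11}.

{x2, x8, x11}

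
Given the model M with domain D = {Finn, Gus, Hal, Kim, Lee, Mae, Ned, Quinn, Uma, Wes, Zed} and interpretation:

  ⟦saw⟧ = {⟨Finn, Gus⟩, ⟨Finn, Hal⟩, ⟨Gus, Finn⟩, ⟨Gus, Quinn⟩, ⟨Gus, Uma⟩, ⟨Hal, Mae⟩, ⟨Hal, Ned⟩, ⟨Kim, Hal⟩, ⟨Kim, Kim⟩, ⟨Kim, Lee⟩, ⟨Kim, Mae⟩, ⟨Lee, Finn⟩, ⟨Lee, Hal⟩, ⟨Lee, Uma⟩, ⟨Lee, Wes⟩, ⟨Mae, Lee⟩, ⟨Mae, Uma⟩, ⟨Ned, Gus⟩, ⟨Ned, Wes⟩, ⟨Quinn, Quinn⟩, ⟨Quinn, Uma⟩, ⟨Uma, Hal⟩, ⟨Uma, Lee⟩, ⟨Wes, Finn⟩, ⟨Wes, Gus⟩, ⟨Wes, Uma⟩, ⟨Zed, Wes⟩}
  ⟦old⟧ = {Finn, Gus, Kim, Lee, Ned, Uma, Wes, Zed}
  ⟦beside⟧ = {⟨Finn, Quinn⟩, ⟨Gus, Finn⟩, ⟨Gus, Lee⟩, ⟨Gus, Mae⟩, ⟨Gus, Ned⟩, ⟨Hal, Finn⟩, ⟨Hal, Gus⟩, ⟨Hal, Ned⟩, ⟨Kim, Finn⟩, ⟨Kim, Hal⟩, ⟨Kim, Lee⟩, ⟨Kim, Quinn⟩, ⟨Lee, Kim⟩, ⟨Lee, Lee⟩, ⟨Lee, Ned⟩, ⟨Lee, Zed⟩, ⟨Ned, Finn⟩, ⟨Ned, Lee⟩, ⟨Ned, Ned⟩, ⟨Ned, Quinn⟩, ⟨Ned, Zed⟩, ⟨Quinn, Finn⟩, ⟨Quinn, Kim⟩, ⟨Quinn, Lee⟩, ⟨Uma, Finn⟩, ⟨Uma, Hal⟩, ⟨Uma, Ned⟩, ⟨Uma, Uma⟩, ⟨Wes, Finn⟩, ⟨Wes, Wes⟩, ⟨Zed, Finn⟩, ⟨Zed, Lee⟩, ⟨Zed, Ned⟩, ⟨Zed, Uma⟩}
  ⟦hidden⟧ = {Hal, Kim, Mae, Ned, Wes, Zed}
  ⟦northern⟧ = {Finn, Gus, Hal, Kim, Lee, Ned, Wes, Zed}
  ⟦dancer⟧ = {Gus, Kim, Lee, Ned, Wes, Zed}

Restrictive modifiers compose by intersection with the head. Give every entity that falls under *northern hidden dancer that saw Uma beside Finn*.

⟦that saw Uma⟧ = {x : ⟨x, Uma⟩ ∈ ⟦saw⟧} = {Gus, Lee, Mae, Quinn, Wes}
⟦beside Finn⟧ = {x : ⟨x, Finn⟩ ∈ ⟦beside⟧} = {Gus, Hal, Kim, Ned, Quinn, Uma, Wes, Zed}
⟦dancer⟧ = {Gus, Kim, Lee, Ned, Wes, Zed}
… ∩ ⟦that saw Uma⟧ = {Gus, Kim, Lee, Ned, Wes, Zed} ∩ {Gus, Lee, Mae, Quinn, Wes} = {Gus, Lee, Wes}
… ∩ ⟦beside Finn⟧ = {Gus, Lee, Wes} ∩ {Gus, Hal, Kim, Ned, Quinn, Uma, Wes, Zed} = {Gus, Wes}
… ∩ ⟦northern⟧ = {Gus, Wes} ∩ {Finn, Gus, Hal, Kim, Lee, Ned, Wes, Zed} = {Gus, Wes}
… ∩ ⟦hidden⟧ = {Gus, Wes} ∩ {Hal, Kim, Mae, Ned, Wes, Zed} = {Wes}
So ⟦northern hidden dancer that saw Uma beside Finn⟧ = {Wes}.

{Wes}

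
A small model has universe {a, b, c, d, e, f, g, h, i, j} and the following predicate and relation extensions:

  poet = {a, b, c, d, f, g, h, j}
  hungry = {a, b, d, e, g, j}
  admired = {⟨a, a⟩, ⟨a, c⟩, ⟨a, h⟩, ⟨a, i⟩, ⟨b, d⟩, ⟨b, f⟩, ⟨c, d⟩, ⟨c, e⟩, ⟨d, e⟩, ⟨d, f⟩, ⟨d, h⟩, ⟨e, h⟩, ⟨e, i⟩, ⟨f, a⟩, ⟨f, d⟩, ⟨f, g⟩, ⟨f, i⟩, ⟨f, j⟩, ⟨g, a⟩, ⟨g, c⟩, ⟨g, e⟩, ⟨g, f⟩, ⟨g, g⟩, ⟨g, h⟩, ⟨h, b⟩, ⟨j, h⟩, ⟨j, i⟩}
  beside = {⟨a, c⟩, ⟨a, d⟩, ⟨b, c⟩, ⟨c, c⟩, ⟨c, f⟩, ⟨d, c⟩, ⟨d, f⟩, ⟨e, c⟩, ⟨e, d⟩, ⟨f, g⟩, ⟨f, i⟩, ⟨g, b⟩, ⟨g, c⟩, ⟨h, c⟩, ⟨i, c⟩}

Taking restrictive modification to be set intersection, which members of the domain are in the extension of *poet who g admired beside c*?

{a, c, g, h}

⟦who g admired⟧ = {x : ⟨g, x⟩ ∈ ⟦admired⟧} = {a, c, e, f, g, h}
⟦beside c⟧ = {x : ⟨x, c⟩ ∈ ⟦beside⟧} = {a, b, c, d, e, g, h, i}
⟦poet⟧ = {a, b, c, d, f, g, h, j}
… ∩ ⟦who g admired⟧ = {a, b, c, d, f, g, h, j} ∩ {a, c, e, f, g, h} = {a, c, f, g, h}
… ∩ ⟦beside c⟧ = {a, c, f, g, h} ∩ {a, b, c, d, e, g, h, i} = {a, c, g, h}
So ⟦poet who g admired beside c⟧ = {a, c, g, h}.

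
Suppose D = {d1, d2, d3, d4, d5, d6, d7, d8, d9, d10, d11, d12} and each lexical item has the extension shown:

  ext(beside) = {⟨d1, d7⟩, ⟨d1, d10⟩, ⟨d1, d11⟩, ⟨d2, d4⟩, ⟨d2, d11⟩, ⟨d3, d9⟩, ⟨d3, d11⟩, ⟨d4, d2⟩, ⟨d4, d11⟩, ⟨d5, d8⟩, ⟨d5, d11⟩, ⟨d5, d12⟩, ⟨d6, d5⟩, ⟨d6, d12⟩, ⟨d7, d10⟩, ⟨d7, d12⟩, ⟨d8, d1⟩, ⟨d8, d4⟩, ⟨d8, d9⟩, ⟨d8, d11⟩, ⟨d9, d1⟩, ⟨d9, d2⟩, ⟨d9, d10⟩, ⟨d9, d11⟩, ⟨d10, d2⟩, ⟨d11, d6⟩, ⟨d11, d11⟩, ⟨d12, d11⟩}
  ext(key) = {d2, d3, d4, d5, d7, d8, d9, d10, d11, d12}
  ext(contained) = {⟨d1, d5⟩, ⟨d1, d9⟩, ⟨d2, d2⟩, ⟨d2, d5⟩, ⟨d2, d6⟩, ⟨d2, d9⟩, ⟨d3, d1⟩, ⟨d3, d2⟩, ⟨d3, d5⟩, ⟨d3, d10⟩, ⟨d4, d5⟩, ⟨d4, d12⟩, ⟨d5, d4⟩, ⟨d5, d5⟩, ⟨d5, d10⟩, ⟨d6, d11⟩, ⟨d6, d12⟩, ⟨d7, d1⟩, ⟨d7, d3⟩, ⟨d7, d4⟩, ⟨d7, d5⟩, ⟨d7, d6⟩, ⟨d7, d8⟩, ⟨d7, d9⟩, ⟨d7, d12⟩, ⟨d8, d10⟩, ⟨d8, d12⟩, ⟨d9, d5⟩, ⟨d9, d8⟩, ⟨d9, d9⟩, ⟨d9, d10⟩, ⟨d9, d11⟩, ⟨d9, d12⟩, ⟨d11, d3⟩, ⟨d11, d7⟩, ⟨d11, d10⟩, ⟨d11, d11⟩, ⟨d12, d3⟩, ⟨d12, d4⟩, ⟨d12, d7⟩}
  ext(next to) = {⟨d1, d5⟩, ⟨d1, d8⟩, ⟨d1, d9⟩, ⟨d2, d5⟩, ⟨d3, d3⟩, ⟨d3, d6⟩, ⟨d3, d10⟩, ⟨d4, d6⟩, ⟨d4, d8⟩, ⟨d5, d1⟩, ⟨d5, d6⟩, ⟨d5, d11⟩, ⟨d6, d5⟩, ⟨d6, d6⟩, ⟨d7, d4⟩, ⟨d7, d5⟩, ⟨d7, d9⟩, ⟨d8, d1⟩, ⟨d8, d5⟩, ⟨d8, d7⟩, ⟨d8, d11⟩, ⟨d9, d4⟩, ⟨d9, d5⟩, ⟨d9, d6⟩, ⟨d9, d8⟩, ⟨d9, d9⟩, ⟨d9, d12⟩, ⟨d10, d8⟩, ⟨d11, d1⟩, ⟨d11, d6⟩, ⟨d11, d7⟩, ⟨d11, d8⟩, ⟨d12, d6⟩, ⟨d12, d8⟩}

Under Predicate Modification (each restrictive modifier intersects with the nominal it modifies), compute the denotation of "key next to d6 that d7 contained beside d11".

⟦next to d6⟧ = {x : ⟨x, d6⟩ ∈ ⟦next to⟧} = {d3, d4, d5, d6, d9, d11, d12}
⟦that d7 contained⟧ = {x : ⟨d7, x⟩ ∈ ⟦contained⟧} = {d1, d3, d4, d5, d6, d8, d9, d12}
⟦beside d11⟧ = {x : ⟨x, d11⟩ ∈ ⟦beside⟧} = {d1, d2, d3, d4, d5, d8, d9, d11, d12}
⟦key⟧ = {d2, d3, d4, d5, d7, d8, d9, d10, d11, d12}
… ∩ ⟦next to d6⟧ = {d2, d3, d4, d5, d7, d8, d9, d10, d11, d12} ∩ {d3, d4, d5, d6, d9, d11, d12} = {d3, d4, d5, d9, d11, d12}
… ∩ ⟦that d7 contained⟧ = {d3, d4, d5, d9, d11, d12} ∩ {d1, d3, d4, d5, d6, d8, d9, d12} = {d3, d4, d5, d9, d12}
… ∩ ⟦beside d11⟧ = {d3, d4, d5, d9, d12} ∩ {d1, d2, d3, d4, d5, d8, d9, d11, d12} = {d3, d4, d5, d9, d12}
So ⟦key next to d6 that d7 contained beside d11⟧ = {d3, d4, d5, d9, d12}.

{d3, d4, d5, d9, d12}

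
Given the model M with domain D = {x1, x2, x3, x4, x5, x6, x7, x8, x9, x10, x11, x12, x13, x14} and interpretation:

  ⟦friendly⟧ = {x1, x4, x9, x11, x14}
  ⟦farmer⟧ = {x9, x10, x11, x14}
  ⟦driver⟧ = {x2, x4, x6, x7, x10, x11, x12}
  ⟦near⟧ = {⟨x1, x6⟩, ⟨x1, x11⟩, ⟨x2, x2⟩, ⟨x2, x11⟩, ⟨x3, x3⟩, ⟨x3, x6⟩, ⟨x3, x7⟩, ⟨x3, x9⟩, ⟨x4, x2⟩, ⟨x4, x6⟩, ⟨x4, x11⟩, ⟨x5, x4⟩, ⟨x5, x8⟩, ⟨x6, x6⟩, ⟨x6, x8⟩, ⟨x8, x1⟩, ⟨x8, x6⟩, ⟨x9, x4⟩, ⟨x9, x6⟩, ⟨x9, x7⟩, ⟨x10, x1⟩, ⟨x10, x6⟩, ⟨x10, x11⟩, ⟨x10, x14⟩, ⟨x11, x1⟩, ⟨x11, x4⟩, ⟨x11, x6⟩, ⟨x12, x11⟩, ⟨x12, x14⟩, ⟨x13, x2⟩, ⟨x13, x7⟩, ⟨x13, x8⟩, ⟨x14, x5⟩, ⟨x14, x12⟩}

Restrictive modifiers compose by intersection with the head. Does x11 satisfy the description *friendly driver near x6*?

yes

⟦near x6⟧ = {x : ⟨x, x6⟩ ∈ ⟦near⟧} = {x1, x3, x4, x6, x8, x9, x10, x11}
⟦driver⟧ = {x2, x4, x6, x7, x10, x11, x12}
… ∩ ⟦near x6⟧ = {x2, x4, x6, x7, x10, x11, x12} ∩ {x1, x3, x4, x6, x8, x9, x10, x11} = {x4, x6, x10, x11}
… ∩ ⟦friendly⟧ = {x4, x6, x10, x11} ∩ {x1, x4, x9, x11, x14} = {x4, x11}
⟦friendly driver near x6⟧ = {x4, x11}; x11 ∈ this set.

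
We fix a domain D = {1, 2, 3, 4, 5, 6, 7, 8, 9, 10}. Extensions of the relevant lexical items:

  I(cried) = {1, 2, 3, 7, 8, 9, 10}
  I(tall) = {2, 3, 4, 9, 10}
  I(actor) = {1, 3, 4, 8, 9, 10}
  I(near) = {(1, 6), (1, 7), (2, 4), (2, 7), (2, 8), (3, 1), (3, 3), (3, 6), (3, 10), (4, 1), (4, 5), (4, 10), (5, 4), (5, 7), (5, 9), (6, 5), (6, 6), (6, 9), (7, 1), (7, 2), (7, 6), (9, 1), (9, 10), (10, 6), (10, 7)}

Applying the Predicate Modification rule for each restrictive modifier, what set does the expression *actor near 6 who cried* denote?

{1, 3, 10}

⟦near 6⟧ = {x : ⟨x, 6⟩ ∈ ⟦near⟧} = {1, 3, 6, 7, 10}
⟦who cried⟧ = ⟦cried⟧ = {1, 2, 3, 7, 8, 9, 10}
⟦actor⟧ = {1, 3, 4, 8, 9, 10}
… ∩ ⟦near 6⟧ = {1, 3, 4, 8, 9, 10} ∩ {1, 3, 6, 7, 10} = {1, 3, 10}
… ∩ ⟦who cried⟧ = {1, 3, 10} ∩ {1, 2, 3, 7, 8, 9, 10} = {1, 3, 10}
So ⟦actor near 6 who cried⟧ = {1, 3, 10}.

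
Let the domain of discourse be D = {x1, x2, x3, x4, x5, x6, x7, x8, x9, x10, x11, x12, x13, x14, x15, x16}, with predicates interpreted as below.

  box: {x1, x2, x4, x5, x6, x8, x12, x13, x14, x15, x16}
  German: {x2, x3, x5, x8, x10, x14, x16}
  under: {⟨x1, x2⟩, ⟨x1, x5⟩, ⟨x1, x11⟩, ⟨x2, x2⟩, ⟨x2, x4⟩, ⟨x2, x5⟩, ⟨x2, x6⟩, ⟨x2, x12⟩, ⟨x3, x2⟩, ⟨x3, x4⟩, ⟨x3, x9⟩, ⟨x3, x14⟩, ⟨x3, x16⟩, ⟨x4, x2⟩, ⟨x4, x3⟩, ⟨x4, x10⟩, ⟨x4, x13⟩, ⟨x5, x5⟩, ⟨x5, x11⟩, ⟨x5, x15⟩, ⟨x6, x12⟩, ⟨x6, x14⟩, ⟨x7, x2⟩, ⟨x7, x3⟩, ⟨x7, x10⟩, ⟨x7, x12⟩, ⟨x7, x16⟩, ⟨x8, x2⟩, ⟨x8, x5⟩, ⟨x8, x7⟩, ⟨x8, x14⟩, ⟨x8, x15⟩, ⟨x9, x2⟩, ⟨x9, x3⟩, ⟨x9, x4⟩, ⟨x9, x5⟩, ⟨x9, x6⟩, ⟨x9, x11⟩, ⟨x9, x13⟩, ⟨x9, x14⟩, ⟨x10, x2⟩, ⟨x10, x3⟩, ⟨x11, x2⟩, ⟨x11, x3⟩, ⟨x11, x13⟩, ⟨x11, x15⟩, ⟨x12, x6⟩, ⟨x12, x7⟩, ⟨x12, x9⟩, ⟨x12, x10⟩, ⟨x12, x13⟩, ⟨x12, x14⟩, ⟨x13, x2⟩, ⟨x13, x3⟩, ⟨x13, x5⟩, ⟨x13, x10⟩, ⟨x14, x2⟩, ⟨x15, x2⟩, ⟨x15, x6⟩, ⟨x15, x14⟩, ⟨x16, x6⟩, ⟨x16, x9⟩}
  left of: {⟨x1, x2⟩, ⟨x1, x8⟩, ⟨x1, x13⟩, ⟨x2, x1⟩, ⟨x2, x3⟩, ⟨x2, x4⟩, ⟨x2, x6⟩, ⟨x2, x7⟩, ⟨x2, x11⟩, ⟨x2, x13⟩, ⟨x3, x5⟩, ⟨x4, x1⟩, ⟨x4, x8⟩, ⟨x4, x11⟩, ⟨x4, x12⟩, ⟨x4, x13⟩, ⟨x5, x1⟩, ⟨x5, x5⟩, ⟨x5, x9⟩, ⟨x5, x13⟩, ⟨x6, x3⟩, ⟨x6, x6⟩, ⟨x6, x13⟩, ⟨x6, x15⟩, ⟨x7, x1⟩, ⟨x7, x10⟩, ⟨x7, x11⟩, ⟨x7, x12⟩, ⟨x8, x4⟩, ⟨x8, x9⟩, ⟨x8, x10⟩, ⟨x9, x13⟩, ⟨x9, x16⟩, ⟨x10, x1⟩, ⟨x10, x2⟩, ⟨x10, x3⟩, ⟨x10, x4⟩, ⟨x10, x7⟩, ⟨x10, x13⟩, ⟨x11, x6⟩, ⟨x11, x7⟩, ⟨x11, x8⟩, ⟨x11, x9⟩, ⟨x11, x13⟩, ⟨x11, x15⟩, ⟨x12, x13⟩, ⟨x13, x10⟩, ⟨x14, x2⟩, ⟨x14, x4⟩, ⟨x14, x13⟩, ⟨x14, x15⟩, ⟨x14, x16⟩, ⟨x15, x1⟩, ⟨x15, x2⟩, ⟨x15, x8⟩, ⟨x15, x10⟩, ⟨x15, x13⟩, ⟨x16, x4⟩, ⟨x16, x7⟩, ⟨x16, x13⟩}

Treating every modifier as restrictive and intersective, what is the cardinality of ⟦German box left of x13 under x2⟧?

2

⟦left of x13⟧ = {x : ⟨x, x13⟩ ∈ ⟦left of⟧} = {x1, x2, x4, x5, x6, x9, x10, x11, x12, x14, x15, x16}
⟦under x2⟧ = {x : ⟨x, x2⟩ ∈ ⟦under⟧} = {x1, x2, x3, x4, x7, x8, x9, x10, x11, x13, x14, x15}
⟦box⟧ = {x1, x2, x4, x5, x6, x8, x12, x13, x14, x15, x16}
… ∩ ⟦left of x13⟧ = {x1, x2, x4, x5, x6, x8, x12, x13, x14, x15, x16} ∩ {x1, x2, x4, x5, x6, x9, x10, x11, x12, x14, x15, x16} = {x1, x2, x4, x5, x6, x12, x14, x15, x16}
… ∩ ⟦under x2⟧ = {x1, x2, x4, x5, x6, x12, x14, x15, x16} ∩ {x1, x2, x3, x4, x7, x8, x9, x10, x11, x13, x14, x15} = {x1, x2, x4, x14, x15}
… ∩ ⟦German⟧ = {x1, x2, x4, x14, x15} ∩ {x2, x3, x5, x8, x10, x14, x16} = {x2, x14}
⟦German box left of x13 under x2⟧ = {x2, x14}, so the cardinality is 2.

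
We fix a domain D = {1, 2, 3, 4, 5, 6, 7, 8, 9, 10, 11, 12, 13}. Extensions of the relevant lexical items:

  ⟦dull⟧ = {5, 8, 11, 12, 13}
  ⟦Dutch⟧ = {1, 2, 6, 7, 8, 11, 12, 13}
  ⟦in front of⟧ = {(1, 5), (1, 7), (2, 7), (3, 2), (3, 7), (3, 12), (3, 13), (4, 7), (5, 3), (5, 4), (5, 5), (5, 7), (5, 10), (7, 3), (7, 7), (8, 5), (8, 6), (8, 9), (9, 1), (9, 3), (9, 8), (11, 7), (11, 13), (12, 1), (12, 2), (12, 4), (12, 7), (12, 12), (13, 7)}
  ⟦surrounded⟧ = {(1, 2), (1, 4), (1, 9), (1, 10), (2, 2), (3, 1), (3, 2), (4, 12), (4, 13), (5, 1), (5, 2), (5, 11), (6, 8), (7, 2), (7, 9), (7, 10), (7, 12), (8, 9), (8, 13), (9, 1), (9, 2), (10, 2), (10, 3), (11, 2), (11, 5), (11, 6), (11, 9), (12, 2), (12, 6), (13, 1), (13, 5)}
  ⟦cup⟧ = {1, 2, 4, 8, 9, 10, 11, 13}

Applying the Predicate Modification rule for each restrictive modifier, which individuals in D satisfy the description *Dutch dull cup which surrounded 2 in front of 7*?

{11}

⟦which surrounded 2⟧ = {x : ⟨x, 2⟩ ∈ ⟦surrounded⟧} = {1, 2, 3, 5, 7, 9, 10, 11, 12}
⟦in front of 7⟧ = {x : ⟨x, 7⟩ ∈ ⟦in front of⟧} = {1, 2, 3, 4, 5, 7, 11, 12, 13}
⟦cup⟧ = {1, 2, 4, 8, 9, 10, 11, 13}
… ∩ ⟦which surrounded 2⟧ = {1, 2, 4, 8, 9, 10, 11, 13} ∩ {1, 2, 3, 5, 7, 9, 10, 11, 12} = {1, 2, 9, 10, 11}
… ∩ ⟦in front of 7⟧ = {1, 2, 9, 10, 11} ∩ {1, 2, 3, 4, 5, 7, 11, 12, 13} = {1, 2, 11}
… ∩ ⟦Dutch⟧ = {1, 2, 11} ∩ {1, 2, 6, 7, 8, 11, 12, 13} = {1, 2, 11}
… ∩ ⟦dull⟧ = {1, 2, 11} ∩ {5, 8, 11, 12, 13} = {11}
So ⟦Dutch dull cup which surrounded 2 in front of 7⟧ = {11}.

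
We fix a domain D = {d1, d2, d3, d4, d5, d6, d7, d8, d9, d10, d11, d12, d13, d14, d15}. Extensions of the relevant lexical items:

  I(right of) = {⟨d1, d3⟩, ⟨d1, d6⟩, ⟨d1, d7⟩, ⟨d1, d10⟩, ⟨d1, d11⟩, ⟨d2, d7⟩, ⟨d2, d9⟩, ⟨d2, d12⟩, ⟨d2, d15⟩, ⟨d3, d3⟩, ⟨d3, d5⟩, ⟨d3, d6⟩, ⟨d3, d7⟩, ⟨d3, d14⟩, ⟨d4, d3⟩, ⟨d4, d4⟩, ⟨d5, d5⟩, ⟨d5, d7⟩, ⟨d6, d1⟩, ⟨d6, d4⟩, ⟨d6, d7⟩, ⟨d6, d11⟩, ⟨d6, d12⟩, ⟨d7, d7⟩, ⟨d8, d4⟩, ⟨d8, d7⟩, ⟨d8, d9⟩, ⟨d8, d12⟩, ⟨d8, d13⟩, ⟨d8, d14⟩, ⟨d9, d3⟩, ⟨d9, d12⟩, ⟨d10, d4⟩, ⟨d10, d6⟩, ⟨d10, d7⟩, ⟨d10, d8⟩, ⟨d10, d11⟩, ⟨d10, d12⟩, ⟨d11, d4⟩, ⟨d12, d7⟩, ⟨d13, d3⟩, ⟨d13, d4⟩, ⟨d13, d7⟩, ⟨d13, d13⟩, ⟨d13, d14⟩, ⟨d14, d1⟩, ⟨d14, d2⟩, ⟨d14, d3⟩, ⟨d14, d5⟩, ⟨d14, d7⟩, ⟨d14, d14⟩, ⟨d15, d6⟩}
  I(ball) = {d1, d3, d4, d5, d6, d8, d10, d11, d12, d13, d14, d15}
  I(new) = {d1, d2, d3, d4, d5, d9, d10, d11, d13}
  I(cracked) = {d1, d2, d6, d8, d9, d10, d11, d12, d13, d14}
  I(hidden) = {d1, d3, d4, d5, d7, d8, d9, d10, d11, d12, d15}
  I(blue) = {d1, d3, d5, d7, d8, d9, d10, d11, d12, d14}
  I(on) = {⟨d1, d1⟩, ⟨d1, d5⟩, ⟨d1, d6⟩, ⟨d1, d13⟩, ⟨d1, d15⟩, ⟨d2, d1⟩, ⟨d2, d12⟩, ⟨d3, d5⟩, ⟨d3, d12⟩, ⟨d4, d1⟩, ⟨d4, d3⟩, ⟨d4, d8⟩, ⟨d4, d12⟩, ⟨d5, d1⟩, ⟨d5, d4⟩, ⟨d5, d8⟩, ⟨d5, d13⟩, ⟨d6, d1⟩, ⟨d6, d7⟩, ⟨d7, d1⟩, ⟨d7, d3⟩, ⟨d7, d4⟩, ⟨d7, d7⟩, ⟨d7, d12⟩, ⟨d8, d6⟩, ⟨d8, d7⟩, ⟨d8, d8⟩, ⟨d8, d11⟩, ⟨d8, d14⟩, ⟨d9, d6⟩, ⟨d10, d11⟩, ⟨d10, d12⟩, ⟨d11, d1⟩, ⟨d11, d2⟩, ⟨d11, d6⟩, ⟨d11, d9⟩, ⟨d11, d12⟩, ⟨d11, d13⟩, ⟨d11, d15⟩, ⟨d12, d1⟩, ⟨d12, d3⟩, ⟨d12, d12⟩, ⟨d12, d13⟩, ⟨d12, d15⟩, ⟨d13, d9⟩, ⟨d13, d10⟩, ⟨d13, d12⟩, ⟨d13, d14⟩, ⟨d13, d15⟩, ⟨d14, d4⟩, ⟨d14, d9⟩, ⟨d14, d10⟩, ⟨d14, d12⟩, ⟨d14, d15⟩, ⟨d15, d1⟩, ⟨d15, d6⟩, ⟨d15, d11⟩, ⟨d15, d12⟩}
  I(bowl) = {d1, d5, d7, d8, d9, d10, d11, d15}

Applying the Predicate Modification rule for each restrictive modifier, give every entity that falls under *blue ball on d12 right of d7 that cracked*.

{d10, d12, d14}

⟦on d12⟧ = {x : ⟨x, d12⟩ ∈ ⟦on⟧} = {d2, d3, d4, d7, d10, d11, d12, d13, d14, d15}
⟦right of d7⟧ = {x : ⟨x, d7⟩ ∈ ⟦right of⟧} = {d1, d2, d3, d5, d6, d7, d8, d10, d12, d13, d14}
⟦that cracked⟧ = ⟦cracked⟧ = {d1, d2, d6, d8, d9, d10, d11, d12, d13, d14}
⟦ball⟧ = {d1, d3, d4, d5, d6, d8, d10, d11, d12, d13, d14, d15}
… ∩ ⟦on d12⟧ = {d1, d3, d4, d5, d6, d8, d10, d11, d12, d13, d14, d15} ∩ {d2, d3, d4, d7, d10, d11, d12, d13, d14, d15} = {d3, d4, d10, d11, d12, d13, d14, d15}
… ∩ ⟦right of d7⟧ = {d3, d4, d10, d11, d12, d13, d14, d15} ∩ {d1, d2, d3, d5, d6, d7, d8, d10, d12, d13, d14} = {d3, d10, d12, d13, d14}
… ∩ ⟦that cracked⟧ = {d3, d10, d12, d13, d14} ∩ {d1, d2, d6, d8, d9, d10, d11, d12, d13, d14} = {d10, d12, d13, d14}
… ∩ ⟦blue⟧ = {d10, d12, d13, d14} ∩ {d1, d3, d5, d7, d8, d9, d10, d11, d12, d14} = {d10, d12, d14}
So ⟦blue ball on d12 right of d7 that cracked⟧ = {d10, d12, d14}.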